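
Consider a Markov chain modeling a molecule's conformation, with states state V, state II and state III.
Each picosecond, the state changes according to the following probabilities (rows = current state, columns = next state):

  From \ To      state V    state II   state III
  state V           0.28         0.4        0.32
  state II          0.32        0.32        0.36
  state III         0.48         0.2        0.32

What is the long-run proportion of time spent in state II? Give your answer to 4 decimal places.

Let the stationary distribution be π with π = πP and π_1 + π_2 + π_3 = 1.
π_1 = 0.28·π_1 + 0.32·π_2 + 0.48·π_3
π_2 = 0.4·π_1 + 0.32·π_2 + 0.2·π_3
Solving with the normalization constraint gives π = (0.3588, 0.3088, 0.3324).
So the stationary probability of state II is 0.3088.

0.3088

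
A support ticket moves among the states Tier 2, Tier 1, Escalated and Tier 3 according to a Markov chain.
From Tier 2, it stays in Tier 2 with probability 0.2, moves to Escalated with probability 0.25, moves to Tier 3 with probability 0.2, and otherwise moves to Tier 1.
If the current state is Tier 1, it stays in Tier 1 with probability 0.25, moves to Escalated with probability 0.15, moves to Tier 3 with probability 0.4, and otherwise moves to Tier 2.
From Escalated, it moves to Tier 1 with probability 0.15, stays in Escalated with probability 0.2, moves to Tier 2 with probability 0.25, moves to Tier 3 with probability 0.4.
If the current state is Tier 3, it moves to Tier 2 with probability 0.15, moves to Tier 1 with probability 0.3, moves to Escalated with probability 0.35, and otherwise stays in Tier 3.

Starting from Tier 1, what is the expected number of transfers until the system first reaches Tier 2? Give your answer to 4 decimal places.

5.1351

Let t(s) be the expected number of transfers to first reach Tier 2 from state s, with t(Tier 2) = 0. Conditioning on the first transfer:
t(Tier 1) = 1 + 0.25·t(Tier 1) + 0.15·t(Escalated) + 0.4·t(Tier 3)
t(Escalated) = 1 + 0.15·t(Tier 1) + 0.2·t(Escalated) + 0.4·t(Tier 3)
t(Tier 3) = 1 + 0.3·t(Tier 1) + 0.35·t(Escalated) + 0.2·t(Tier 3)
Solving: t(Tier 1) = 5.1351, t(Escalated) = 4.8649, t(Tier 3) = 5.3041.
Expected transfers from Tier 1 to Tier 2: 5.1351.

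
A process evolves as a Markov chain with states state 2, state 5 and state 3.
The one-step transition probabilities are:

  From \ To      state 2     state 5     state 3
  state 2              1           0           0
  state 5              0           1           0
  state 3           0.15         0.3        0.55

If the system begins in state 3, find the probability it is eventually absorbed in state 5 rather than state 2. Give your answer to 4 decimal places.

Let h(s) be the probability of absorption at state 5 starting from transient state s. Then h(state 5) = 1 and h(state 2) = 0. By first-step analysis:
h(state 3) = 0.15·0 + 0.3·1 + 0.55·h(state 3)
Solving: h(state 3) = 0.6667.
Starting from state 3, the probability is 0.6667.

0.6667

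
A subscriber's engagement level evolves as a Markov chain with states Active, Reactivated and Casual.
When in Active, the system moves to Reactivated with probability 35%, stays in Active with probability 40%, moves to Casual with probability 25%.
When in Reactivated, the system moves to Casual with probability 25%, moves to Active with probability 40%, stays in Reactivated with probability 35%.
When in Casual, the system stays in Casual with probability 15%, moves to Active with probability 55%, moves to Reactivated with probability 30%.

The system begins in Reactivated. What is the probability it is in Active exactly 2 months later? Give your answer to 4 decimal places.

Sum over the intermediate state after 1 month:
P = P(Reactivated→Active)·P(Active→Active) + P(Reactivated→Reactivated)·P(Reactivated→Active) + P(Reactivated→Casual)·P(Casual→Active)
  = 0.4×0.4 + 0.35×0.4 + 0.25×0.55
  = 0.1600 + 0.1400 + 0.1375 = 0.4375

0.4375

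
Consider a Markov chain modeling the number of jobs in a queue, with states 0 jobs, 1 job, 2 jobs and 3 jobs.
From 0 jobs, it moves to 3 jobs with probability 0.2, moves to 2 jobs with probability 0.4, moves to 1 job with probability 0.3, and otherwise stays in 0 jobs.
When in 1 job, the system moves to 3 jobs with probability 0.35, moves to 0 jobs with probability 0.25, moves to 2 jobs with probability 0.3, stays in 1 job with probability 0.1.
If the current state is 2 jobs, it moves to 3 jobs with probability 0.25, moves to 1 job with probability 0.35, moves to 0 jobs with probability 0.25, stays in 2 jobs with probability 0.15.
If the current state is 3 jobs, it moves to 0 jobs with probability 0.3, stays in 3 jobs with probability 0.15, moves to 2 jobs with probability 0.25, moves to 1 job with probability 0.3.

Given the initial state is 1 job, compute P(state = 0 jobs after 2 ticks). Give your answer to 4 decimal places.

0.2300

Propagate the distribution vector 2 ticks from 1 job.
After 0 ticks: (0.0000, 1.0000, 0.0000, 0.0000)
After 1 tick: (0.2500, 0.1000, 0.3000, 0.3500)
After 2 ticks: (0.2300, 0.2950, 0.2625, 0.2125)
P(in 0 jobs after 2 ticks) = 0.2300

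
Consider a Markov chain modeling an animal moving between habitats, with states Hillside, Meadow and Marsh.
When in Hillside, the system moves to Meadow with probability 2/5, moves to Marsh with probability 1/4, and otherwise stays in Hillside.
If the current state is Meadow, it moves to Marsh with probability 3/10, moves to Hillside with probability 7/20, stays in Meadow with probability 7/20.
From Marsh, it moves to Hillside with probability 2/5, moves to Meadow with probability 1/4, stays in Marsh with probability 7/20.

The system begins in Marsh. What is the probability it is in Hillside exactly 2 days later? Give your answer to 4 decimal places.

Sum over the intermediate state after 1 day:
P = P(Marsh→Hillside)·P(Hillside→Hillside) + P(Marsh→Meadow)·P(Meadow→Hillside) + P(Marsh→Marsh)·P(Marsh→Hillside)
  = 0.4×0.35 + 0.25×0.35 + 0.35×0.4
  = 0.1400 + 0.0875 + 0.1400 = 0.3675

0.3675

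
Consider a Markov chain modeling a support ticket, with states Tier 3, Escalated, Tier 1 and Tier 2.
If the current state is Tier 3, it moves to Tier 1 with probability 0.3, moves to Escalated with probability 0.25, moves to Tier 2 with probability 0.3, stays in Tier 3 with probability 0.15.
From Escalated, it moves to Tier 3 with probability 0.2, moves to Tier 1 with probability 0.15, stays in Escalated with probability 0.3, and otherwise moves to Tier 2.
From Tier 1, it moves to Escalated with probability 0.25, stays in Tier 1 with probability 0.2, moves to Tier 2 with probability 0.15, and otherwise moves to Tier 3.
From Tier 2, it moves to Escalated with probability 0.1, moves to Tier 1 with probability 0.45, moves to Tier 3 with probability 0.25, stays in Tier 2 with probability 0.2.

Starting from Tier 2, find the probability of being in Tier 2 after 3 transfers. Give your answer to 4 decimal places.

0.2490

Propagate the distribution vector 3 transfers from Tier 2.
After 0 transfers: (0.0000, 0.0000, 0.0000, 1.0000)
After 1 transfer: (0.2500, 0.1000, 0.4500, 0.2000)
After 2 transfers: (0.2875, 0.2250, 0.2700, 0.2175)
After 3 transfers: (0.2505, 0.2286, 0.2719, 0.2490)
P(in Tier 2 after 3 transfers) = 0.2490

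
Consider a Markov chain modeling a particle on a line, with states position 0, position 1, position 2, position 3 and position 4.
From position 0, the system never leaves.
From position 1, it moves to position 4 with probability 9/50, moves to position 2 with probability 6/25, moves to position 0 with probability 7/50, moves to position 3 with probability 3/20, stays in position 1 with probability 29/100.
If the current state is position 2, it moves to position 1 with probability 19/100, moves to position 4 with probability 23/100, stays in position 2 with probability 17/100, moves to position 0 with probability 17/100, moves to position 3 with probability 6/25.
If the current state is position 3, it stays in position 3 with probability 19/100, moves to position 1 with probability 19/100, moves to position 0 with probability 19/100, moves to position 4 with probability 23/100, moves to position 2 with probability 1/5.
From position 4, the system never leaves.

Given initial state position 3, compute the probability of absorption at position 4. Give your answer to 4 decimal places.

Let h(s) be the probability of absorption at position 4 starting from transient state s. Then h(position 4) = 1 and h(position 0) = 0. By first-step analysis:
h(position 1) = 0.14·0 + 0.29·h(position 1) + 0.24·h(position 2) + 0.15·h(position 3) + 0.18·1
h(position 2) = 0.17·0 + 0.19·h(position 1) + 0.17·h(position 2) + 0.24·h(position 3) + 0.23·1
h(position 3) = 0.19·0 + 0.19·h(position 1) + 0.2·h(position 2) + 0.19·h(position 3) + 0.23·1
Solving: h(position 1) = 0.5625, h(position 2) = 0.5666, h(position 3) = 0.5558.
Starting from position 3, the probability is 0.5558.

0.5558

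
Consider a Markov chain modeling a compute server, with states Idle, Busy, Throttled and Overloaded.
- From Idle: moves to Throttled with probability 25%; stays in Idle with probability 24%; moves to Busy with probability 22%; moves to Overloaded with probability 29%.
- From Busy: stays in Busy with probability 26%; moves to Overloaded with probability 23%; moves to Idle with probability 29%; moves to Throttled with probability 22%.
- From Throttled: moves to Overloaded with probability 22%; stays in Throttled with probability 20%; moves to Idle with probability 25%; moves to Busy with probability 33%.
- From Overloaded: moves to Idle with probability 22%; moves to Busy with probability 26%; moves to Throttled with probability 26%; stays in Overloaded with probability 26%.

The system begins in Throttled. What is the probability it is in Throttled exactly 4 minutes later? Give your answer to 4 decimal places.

0.2329

Propagate the distribution vector 4 minutes from Throttled.
After 0 minutes: (0.0000, 0.0000, 1.0000, 0.0000)
After 1 minute: (0.2500, 0.3300, 0.2000, 0.2200)
After 2 minutes: (0.2541, 0.2640, 0.2323, 0.2496)
After 3 minutes: (0.2505, 0.2661, 0.2330, 0.2504)
After 4 minutes: (0.2506, 0.2663, 0.2329, 0.2502)
P(in Throttled after 4 minutes) = 0.2329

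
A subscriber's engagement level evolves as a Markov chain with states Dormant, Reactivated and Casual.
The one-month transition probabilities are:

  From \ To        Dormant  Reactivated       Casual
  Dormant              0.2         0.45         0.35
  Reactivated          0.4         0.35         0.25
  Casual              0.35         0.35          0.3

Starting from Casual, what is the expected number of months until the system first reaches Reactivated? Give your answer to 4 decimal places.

2.6286

Let t(s) be the expected number of months to first reach Reactivated from state s, with t(Reactivated) = 0. Conditioning on the first month:
t(Dormant) = 1 + 0.2·t(Dormant) + 0.35·t(Casual)
t(Casual) = 1 + 0.35·t(Dormant) + 0.3·t(Casual)
Solving: t(Dormant) = 2.4000, t(Casual) = 2.6286.
Expected months from Casual to Reactivated: 2.6286.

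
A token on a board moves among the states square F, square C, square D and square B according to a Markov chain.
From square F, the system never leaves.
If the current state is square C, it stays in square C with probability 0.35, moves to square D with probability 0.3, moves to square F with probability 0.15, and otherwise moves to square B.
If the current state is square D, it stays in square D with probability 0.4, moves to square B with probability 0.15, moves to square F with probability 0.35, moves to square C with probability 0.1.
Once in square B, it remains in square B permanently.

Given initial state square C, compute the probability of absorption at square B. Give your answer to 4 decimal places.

Let h(s) be the probability of absorption at square B starting from transient state s. Then h(square B) = 1 and h(square F) = 0. By first-step analysis:
h(square C) = 0.15·0 + 0.35·h(square C) + 0.3·h(square D) + 0.2·1
h(square D) = 0.35·0 + 0.1·h(square C) + 0.4·h(square D) + 0.15·1
Solving: h(square C) = 0.4583, h(square D) = 0.3264.
Starting from square C, the probability is 0.4583.

0.4583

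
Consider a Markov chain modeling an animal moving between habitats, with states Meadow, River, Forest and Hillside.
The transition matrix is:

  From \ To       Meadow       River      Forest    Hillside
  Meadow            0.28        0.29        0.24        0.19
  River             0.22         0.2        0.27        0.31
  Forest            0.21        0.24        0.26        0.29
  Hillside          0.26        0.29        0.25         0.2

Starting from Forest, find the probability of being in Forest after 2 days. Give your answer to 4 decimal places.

Propagate the distribution vector 2 days from Forest.
After 0 days: (0.0000, 0.0000, 1.0000, 0.0000)
After 1 day: (0.2100, 0.2400, 0.2600, 0.2900)
After 2 days: (0.2416, 0.2554, 0.2553, 0.2477)
P(in Forest after 2 days) = 0.2553

0.2553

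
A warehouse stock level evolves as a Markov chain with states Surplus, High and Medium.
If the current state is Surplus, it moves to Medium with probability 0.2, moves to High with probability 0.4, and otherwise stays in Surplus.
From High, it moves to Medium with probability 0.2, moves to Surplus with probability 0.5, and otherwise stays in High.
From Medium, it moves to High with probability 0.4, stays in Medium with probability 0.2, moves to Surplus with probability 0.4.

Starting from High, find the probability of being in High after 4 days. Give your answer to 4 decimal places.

0.3637

Propagate the distribution vector 4 days from High.
After 0 days: (0.0000, 1.0000, 0.0000)
After 1 day: (0.5000, 0.3000, 0.2000)
After 2 days: (0.4300, 0.3700, 0.2000)
After 3 days: (0.4370, 0.3630, 0.2000)
After 4 days: (0.4363, 0.3637, 0.2000)
P(in High after 4 days) = 0.3637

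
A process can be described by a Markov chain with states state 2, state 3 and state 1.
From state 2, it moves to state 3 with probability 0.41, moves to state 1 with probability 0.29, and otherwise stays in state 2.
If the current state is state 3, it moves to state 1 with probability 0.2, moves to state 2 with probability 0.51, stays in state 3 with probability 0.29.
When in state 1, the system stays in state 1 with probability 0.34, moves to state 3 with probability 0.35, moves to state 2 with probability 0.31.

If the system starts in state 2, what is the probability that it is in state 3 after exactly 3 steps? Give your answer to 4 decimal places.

0.3527

Propagate the distribution vector 3 steps from state 2.
After 0 steps: (1.0000, 0.0000, 0.0000)
After 1 step: (0.3000, 0.4100, 0.2900)
After 2 steps: (0.3890, 0.3434, 0.2676)
After 3 steps: (0.3748, 0.3527, 0.2725)
P(in state 3 after 3 steps) = 0.3527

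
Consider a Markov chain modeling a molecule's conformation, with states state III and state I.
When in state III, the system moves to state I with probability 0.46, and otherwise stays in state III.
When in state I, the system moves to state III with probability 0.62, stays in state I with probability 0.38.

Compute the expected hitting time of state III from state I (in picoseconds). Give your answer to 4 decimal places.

1.6129

Let t(s) be the expected number of picoseconds to first reach state III from state s, with t(state III) = 0. Conditioning on the first picosecond:
t(state I) = 1 + 0.38·t(state I)
Solving: t(state I) = 1.6129.
Expected picoseconds from state I to state III: 1.6129.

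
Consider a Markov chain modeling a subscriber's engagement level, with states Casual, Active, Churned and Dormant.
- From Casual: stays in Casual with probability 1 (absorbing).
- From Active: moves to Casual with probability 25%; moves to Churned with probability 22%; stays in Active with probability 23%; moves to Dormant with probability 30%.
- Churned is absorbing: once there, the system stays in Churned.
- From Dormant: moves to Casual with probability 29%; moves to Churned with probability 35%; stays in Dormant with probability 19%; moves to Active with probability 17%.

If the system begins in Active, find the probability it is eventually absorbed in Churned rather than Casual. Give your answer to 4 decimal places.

0.4945

Let h(s) be the probability of absorption at Churned starting from transient state s. Then h(Churned) = 1 and h(Casual) = 0. By first-step analysis:
h(Active) = 0.25·0 + 0.23·h(Active) + 0.22·1 + 0.3·h(Dormant)
h(Dormant) = 0.29·0 + 0.17·h(Active) + 0.35·1 + 0.19·h(Dormant)
Solving: h(Active) = 0.4945, h(Dormant) = 0.5359.
Starting from Active, the probability is 0.4945.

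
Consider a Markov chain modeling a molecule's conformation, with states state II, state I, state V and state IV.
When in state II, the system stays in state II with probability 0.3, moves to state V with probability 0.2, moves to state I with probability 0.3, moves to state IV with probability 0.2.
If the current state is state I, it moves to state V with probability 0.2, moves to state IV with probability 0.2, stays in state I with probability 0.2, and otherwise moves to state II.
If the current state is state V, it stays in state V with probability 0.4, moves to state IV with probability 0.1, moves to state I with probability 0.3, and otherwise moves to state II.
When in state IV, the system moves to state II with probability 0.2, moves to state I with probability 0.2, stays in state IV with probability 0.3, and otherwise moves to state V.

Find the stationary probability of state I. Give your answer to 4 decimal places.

0.2553

Let the stationary distribution be π with π = πP and π_1 + π_2 + π_3 + π_4 = 1.
π_1 = 0.3·π_1 + 0.4·π_2 + 0.2·π_3 + 0.2·π_4
π_2 = 0.3·π_1 + 0.2·π_2 + 0.3·π_3 + 0.2·π_4
π_3 = 0.2·π_1 + 0.2·π_2 + 0.4·π_3 + 0.3·π_4
Solving with the normalization constraint gives π = (0.2790, 0.2553, 0.2740, 0.1918).
So the stationary probability of state I is 0.2553.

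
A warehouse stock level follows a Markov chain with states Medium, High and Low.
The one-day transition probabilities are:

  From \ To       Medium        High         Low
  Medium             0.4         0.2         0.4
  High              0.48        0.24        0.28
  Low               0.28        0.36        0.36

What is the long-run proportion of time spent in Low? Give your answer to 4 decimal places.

Let the stationary distribution be π with π = πP and π_1 + π_2 + π_3 = 1.
π_1 = 0.4·π_1 + 0.48·π_2 + 0.28·π_3
π_2 = 0.2·π_1 + 0.24·π_2 + 0.36·π_3
Solving with the normalization constraint gives π = (0.3789, 0.2673, 0.3538).
So the stationary probability of Low is 0.3538.

0.3538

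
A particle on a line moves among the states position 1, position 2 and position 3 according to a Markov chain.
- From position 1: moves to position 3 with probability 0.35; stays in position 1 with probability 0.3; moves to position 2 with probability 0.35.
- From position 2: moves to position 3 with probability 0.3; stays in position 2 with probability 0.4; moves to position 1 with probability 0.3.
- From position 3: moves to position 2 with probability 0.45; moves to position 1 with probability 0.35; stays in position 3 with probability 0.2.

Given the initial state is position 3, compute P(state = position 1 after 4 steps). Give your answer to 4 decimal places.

0.3143

Propagate the distribution vector 4 steps from position 3.
After 0 steps: (0.0000, 0.0000, 1.0000)
After 1 step: (0.3500, 0.4500, 0.2000)
After 2 steps: (0.3100, 0.3925, 0.2975)
After 3 steps: (0.3149, 0.3994, 0.2858)
After 4 steps: (0.3143, 0.3985, 0.2872)
P(in position 1 after 4 steps) = 0.3143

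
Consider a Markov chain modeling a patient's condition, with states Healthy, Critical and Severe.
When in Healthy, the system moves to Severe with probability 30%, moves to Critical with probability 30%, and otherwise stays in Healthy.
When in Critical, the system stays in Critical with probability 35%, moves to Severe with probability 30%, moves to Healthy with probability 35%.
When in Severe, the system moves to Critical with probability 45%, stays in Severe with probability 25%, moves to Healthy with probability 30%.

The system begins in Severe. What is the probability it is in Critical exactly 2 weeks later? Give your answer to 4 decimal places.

Sum over the intermediate state after 1 week:
P = P(Severe→Healthy)·P(Healthy→Critical) + P(Severe→Critical)·P(Critical→Critical) + P(Severe→Severe)·P(Severe→Critical)
  = 0.3×0.3 + 0.45×0.35 + 0.25×0.45
  = 0.0900 + 0.1575 + 0.1125 = 0.3600

0.3600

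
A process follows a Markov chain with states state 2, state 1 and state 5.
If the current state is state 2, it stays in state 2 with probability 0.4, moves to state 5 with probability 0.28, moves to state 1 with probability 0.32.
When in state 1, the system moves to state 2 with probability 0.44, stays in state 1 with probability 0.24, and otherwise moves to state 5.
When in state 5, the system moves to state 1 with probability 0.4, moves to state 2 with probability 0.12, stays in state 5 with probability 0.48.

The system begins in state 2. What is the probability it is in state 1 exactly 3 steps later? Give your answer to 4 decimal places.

0.3226

Propagate the distribution vector 3 steps from state 2.
After 0 steps: (1.0000, 0.0000, 0.0000)
After 1 step: (0.4000, 0.3200, 0.2800)
After 2 steps: (0.3344, 0.3168, 0.3488)
After 3 steps: (0.3150, 0.3226, 0.3624)
P(in state 1 after 3 steps) = 0.3226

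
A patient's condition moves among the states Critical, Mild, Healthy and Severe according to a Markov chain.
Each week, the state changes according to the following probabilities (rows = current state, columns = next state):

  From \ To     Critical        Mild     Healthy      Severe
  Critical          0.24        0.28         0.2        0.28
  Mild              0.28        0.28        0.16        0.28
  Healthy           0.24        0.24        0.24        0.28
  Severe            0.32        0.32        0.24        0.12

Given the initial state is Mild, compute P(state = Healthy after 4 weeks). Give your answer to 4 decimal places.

0.2067

Propagate the distribution vector 4 weeks from Mild.
After 0 weeks: (0.0000, 1.0000, 0.0000, 0.0000)
After 1 week: (0.2800, 0.2800, 0.1600, 0.2800)
After 2 weeks: (0.2736, 0.2848, 0.2064, 0.2352)
After 3 weeks: (0.2702, 0.2812, 0.2063, 0.2424)
After 4 weeks: (0.2706, 0.2814, 0.2067, 0.2412)
P(in Healthy after 4 weeks) = 0.2067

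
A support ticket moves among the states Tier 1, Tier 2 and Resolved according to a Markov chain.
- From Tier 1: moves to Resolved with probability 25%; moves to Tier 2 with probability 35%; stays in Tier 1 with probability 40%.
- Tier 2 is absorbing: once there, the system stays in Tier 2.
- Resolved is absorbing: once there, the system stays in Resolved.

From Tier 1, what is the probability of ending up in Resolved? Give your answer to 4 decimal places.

0.4167

Let h(s) be the probability of absorption at Resolved starting from transient state s. Then h(Resolved) = 1 and h(Tier 2) = 0. By first-step analysis:
h(Tier 1) = 0.4·h(Tier 1) + 0.35·0 + 0.25·1
Solving: h(Tier 1) = 0.4167.
Starting from Tier 1, the probability is 0.4167.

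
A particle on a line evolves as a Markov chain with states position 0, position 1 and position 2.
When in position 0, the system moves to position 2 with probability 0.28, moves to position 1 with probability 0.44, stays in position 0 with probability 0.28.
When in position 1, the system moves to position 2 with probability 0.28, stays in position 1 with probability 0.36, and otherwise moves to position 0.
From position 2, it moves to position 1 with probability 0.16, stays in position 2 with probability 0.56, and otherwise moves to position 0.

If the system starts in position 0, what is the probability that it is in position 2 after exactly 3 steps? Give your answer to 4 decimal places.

Propagate the distribution vector 3 steps from position 0.
After 0 steps: (1.0000, 0.0000, 0.0000)
After 1 step: (0.2800, 0.4400, 0.2800)
After 2 steps: (0.3152, 0.3264, 0.3584)
After 3 steps: (0.3061, 0.3135, 0.3804)
P(in position 2 after 3 steps) = 0.3804

0.3804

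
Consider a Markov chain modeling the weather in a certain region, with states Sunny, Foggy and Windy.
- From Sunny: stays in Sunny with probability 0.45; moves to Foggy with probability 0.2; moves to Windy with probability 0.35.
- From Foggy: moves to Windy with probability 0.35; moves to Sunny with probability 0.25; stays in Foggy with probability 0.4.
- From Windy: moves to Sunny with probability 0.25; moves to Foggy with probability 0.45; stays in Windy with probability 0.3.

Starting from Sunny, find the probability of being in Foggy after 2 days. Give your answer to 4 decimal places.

Sum over the intermediate state after 1 day:
P = P(Sunny→Sunny)·P(Sunny→Foggy) + P(Sunny→Foggy)·P(Foggy→Foggy) + P(Sunny→Windy)·P(Windy→Foggy)
  = 0.45×0.2 + 0.2×0.4 + 0.35×0.45
  = 0.0900 + 0.0800 + 0.1575 = 0.3275

0.3275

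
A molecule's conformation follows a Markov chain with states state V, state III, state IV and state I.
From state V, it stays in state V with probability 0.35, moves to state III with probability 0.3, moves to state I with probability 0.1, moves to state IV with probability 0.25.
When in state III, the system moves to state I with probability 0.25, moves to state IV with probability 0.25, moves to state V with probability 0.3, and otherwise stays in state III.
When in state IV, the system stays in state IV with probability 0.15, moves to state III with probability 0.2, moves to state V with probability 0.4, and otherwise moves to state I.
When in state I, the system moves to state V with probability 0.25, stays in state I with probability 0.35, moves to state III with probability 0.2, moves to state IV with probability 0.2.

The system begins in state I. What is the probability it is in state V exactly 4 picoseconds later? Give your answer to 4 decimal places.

Propagate the distribution vector 4 picoseconds from state I.
After 0 picoseconds: (0.0000, 0.0000, 0.0000, 1.0000)
After 1 picosecond: (0.2500, 0.2000, 0.2000, 0.3500)
After 2 picoseconds: (0.3150, 0.2250, 0.2125, 0.2475)
After 3 picoseconds: (0.3246, 0.2315, 0.2164, 0.2275)
After 4 picoseconds: (0.3265, 0.2325, 0.2170, 0.2241)
P(in state V after 4 picoseconds) = 0.3265

0.3265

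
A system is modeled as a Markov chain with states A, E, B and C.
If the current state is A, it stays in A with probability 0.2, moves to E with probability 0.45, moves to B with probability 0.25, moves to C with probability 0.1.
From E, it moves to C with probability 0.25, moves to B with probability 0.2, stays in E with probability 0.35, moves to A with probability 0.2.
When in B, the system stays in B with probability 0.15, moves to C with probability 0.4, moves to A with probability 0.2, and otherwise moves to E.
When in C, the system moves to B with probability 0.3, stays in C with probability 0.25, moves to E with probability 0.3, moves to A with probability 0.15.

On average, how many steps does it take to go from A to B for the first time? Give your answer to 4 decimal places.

Let t(s) be the expected number of steps to first reach B from state s, with t(B) = 0. Conditioning on the first step:
t(A) = 1 + 0.2·t(A) + 0.45·t(E) + 0.1·t(C)
t(E) = 1 + 0.2·t(A) + 0.35·t(E) + 0.25·t(C)
t(C) = 1 + 0.15·t(A) + 0.3·t(E) + 0.25·t(C)
Solving: t(A) = 4.1653, t(E) = 4.3176, t(C) = 3.8934.
Expected steps from A to B: 4.1653.

4.1653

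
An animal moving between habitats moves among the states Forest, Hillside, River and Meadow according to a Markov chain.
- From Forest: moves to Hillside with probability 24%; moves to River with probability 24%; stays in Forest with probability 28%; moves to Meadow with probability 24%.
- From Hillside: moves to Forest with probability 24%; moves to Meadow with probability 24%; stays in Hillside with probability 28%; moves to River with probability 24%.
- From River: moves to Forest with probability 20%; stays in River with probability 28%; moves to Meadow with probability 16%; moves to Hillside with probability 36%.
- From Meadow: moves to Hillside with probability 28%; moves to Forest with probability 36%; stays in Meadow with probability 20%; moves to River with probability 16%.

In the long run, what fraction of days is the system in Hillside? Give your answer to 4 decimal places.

0.2879

Let the stationary distribution be π with π = πP and π_1 + π_2 + π_3 + π_4 = 1.
π_1 = 0.28·π_1 + 0.24·π_2 + 0.2·π_3 + 0.36·π_4
π_2 = 0.24·π_1 + 0.28·π_2 + 0.36·π_3 + 0.28·π_4
π_3 = 0.24·π_1 + 0.24·π_2 + 0.28·π_3 + 0.16·π_4
Solving with the normalization constraint gives π = (0.2669, 0.2879, 0.2323, 0.2129).
So the stationary probability of Hillside is 0.2879.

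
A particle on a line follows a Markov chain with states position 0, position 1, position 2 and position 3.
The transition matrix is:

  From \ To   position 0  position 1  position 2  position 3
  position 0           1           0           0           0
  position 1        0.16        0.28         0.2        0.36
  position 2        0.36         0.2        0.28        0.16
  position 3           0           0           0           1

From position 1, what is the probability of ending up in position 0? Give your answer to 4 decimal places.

Let h(s) be the probability of absorption at position 0 starting from transient state s. Then h(position 0) = 1 and h(position 3) = 0. By first-step analysis:
h(position 1) = 0.16·1 + 0.28·h(position 1) + 0.2·h(position 2) + 0.36·0
h(position 2) = 0.36·1 + 0.2·h(position 1) + 0.28·h(position 2) + 0.16·0
Solving: h(position 1) = 0.3913, h(position 2) = 0.6087.
Starting from position 1, the probability is 0.3913.

0.3913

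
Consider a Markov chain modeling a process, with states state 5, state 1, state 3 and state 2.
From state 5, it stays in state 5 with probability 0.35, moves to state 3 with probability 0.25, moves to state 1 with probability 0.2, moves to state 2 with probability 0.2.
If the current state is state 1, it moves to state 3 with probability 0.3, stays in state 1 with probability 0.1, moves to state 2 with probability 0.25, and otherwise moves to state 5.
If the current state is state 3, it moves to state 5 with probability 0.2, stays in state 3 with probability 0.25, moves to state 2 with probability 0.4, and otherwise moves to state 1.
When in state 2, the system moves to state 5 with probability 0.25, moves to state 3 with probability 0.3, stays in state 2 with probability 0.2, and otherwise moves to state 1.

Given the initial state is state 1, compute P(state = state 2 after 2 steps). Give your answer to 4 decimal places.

Propagate the distribution vector 2 steps from state 1.
After 0 steps: (0.0000, 1.0000, 0.0000, 0.0000)
After 1 step: (0.3500, 0.1000, 0.3000, 0.2500)
After 2 steps: (0.2800, 0.1875, 0.2675, 0.2650)
P(in state 2 after 2 steps) = 0.2650

0.2650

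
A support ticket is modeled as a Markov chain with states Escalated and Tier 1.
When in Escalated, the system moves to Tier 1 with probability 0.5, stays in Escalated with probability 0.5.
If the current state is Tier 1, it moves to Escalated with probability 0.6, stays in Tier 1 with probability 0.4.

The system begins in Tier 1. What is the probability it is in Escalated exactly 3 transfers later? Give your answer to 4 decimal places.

Propagate the distribution vector 3 transfers from Tier 1.
After 0 transfers: (0.0000, 1.0000)
After 1 transfer: (0.6000, 0.4000)
After 2 transfers: (0.5400, 0.4600)
After 3 transfers: (0.5460, 0.4540)
P(in Escalated after 3 transfers) = 0.5460

0.5460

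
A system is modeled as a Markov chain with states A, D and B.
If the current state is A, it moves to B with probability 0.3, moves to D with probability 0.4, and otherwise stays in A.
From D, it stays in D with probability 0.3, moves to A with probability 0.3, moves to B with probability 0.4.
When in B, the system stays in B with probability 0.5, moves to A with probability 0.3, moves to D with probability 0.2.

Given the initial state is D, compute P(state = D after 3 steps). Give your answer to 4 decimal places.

0.2890

Propagate the distribution vector 3 steps from D.
After 0 steps: (0.0000, 1.0000, 0.0000)
After 1 step: (0.3000, 0.3000, 0.4000)
After 2 steps: (0.3000, 0.2900, 0.4100)
After 3 steps: (0.3000, 0.2890, 0.4110)
P(in D after 3 steps) = 0.2890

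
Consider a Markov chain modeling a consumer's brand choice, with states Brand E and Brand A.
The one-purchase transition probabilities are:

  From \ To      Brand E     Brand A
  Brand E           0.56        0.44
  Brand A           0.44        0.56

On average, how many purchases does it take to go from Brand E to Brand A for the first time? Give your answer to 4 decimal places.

2.2727

Let t(s) be the expected number of purchases to first reach Brand A from state s, with t(Brand A) = 0. Conditioning on the first purchase:
t(Brand E) = 1 + 0.56·t(Brand E)
Solving: t(Brand E) = 2.2727.
Expected purchases from Brand E to Brand A: 2.2727.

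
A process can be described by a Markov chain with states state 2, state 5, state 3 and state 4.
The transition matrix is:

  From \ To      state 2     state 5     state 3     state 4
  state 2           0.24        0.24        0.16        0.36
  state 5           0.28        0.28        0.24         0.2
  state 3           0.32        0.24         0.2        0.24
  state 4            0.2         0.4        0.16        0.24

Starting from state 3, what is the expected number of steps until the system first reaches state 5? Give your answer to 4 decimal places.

3.5272

Let t(s) be the expected number of steps to first reach state 5 from state s, with t(state 5) = 0. Conditioning on the first step:
t(state 2) = 1 + 0.24·t(state 2) + 0.16·t(state 3) + 0.36·t(state 4)
t(state 3) = 1 + 0.32·t(state 2) + 0.2·t(state 3) + 0.24·t(state 4)
t(state 4) = 1 + 0.2·t(state 2) + 0.16·t(state 3) + 0.24·t(state 4)
Solving: t(state 2) = 3.4653, t(state 3) = 3.5272, t(state 4) = 2.9703.
Expected steps from state 3 to state 5: 3.5272.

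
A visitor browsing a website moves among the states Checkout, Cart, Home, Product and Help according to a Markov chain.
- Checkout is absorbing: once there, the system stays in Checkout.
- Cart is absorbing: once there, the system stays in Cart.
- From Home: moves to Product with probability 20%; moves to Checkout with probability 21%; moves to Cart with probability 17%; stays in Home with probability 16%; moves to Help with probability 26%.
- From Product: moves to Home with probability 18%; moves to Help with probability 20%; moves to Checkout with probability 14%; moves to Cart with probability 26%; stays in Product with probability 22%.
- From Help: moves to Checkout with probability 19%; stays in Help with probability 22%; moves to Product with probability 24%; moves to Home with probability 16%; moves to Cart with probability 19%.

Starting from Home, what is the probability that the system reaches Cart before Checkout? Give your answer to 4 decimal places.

Let h(s) be the probability of absorption at Cart starting from transient state s. Then h(Cart) = 1 and h(Checkout) = 0. By first-step analysis:
h(Home) = 0.21·0 + 0.17·1 + 0.16·h(Home) + 0.2·h(Product) + 0.26·h(Help)
h(Product) = 0.14·0 + 0.26·1 + 0.18·h(Home) + 0.22·h(Product) + 0.2·h(Help)
h(Help) = 0.19·0 + 0.19·1 + 0.16·h(Home) + 0.24·h(Product) + 0.22·h(Help)
Solving: h(Home) = 0.5048, h(Product) = 0.5850, h(Help) = 0.5271.
Starting from Home, the probability is 0.5048.

0.5048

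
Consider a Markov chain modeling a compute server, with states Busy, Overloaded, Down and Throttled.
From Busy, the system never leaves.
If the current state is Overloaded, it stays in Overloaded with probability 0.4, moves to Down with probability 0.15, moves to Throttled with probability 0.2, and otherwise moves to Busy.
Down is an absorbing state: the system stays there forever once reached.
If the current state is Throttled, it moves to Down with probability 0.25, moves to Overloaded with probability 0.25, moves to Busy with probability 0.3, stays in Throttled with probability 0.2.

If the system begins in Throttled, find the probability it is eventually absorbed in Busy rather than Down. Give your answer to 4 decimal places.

0.5640

Let h(s) be the probability of absorption at Busy starting from transient state s. Then h(Busy) = 1 and h(Down) = 0. By first-step analysis:
h(Overloaded) = 0.25·1 + 0.4·h(Overloaded) + 0.15·0 + 0.2·h(Throttled)
h(Throttled) = 0.3·1 + 0.25·h(Overloaded) + 0.25·0 + 0.2·h(Throttled)
Solving: h(Overloaded) = 0.6047, h(Throttled) = 0.5640.
Starting from Throttled, the probability is 0.5640.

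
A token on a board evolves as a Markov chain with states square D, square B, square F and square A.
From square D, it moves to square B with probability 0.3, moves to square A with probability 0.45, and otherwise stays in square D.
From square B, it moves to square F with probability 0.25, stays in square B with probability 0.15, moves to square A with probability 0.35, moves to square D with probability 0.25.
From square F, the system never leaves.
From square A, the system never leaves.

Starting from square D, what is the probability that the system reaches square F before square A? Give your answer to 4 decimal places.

0.1333

Let h(s) be the probability of absorption at square F starting from transient state s. Then h(square F) = 1 and h(square A) = 0. By first-step analysis:
h(square D) = 0.25·h(square D) + 0.3·h(square B) + 0.45·0
h(square B) = 0.25·h(square D) + 0.15·h(square B) + 0.25·1 + 0.35·0
Solving: h(square D) = 0.1333, h(square B) = 0.3333.
Starting from square D, the probability is 0.1333.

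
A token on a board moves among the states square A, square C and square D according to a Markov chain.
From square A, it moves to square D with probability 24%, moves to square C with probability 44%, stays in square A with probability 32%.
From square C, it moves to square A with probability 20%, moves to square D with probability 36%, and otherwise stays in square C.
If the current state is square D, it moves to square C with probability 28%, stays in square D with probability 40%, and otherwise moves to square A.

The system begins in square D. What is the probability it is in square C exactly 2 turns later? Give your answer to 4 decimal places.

Sum over the intermediate state after 1 turn:
P = P(square D→square A)·P(square A→square C) + P(square D→square C)·P(square C→square C) + P(square D→square D)·P(square D→square C)
  = 0.32×0.44 + 0.28×0.44 + 0.4×0.28
  = 0.1408 + 0.1232 + 0.1120 = 0.3760

0.3760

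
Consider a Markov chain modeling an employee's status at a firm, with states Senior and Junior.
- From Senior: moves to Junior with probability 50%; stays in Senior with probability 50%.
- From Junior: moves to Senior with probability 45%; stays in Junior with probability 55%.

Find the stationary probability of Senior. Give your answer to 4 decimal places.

0.4737

Let the stationary distribution be π with π = πP and π_1 + π_2 = 1.
π_1 = 0.5·π_1 + 0.45·π_2
Solving with the normalization constraint gives π = (0.4737, 0.5263).
So the stationary probability of Senior is 0.4737.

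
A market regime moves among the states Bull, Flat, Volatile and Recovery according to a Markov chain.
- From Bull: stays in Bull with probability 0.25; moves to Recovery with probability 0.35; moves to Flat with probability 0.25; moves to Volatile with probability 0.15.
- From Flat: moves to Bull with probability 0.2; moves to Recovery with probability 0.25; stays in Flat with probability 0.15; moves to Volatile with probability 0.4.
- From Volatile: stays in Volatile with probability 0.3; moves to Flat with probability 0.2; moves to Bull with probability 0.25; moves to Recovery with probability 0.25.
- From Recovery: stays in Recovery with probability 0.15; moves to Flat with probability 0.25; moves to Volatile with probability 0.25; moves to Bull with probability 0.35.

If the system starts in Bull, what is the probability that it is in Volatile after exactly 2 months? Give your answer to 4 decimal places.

Propagate the distribution vector 2 months from Bull.
After 0 months: (1.0000, 0.0000, 0.0000, 0.0000)
After 1 month: (0.2500, 0.2500, 0.1500, 0.3500)
After 2 months: (0.2725, 0.2175, 0.2700, 0.2400)
P(in Volatile after 2 months) = 0.2700

0.2700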